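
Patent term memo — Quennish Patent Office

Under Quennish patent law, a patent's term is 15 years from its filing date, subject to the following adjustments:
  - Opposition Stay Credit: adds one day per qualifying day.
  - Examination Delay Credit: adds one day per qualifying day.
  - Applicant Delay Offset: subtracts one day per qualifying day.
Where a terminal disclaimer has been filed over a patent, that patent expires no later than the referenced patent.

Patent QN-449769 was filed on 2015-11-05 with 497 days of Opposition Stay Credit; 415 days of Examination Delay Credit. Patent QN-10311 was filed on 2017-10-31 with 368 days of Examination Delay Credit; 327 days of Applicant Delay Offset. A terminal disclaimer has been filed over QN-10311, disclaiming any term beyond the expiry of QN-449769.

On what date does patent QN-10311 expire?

December 11, 2032

Natural term of QN-10311:
  Base: filing + 15 years → 31 October 2032.
  Examination Delay Credit: +368 days → 3 November 2033.
  Applicant Delay Offset: −327 days → 11 December 2032.
Expiry of referenced patent QN-449769:
  Base: filing + 15 years → 5 November 2030.
  Opposition Stay Credit: +497 days → 16 March 2032.
  Examination Delay Credit: +415 days → 5 May 2033.
Terminal disclaimer: QN-10311 expires on the earlier of 11 December 2032 and 5 May 2033.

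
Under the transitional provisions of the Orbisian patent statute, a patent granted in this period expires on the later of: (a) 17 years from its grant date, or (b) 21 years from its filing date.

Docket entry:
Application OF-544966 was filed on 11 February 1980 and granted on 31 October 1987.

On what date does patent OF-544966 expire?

(a) grant + 17 years → 31 October 2004.
(b) filing + 21 years → 11 February 2001.
Later of the two: 31 October 2004.

2004-10-31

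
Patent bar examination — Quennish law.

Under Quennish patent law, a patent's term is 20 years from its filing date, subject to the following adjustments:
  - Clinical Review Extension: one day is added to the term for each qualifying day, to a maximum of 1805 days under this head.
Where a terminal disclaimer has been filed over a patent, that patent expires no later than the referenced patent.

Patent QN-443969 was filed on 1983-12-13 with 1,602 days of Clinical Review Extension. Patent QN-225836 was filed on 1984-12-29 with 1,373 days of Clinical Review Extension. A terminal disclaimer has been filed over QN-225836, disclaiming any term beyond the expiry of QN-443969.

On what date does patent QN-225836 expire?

2008-05-02

Natural term of QN-225836:
  Base: filing + 20 years → 29 December 2004.
  Clinical Review Extension: 1373 days (within the 1805-day cap) → +1373 days → 2 October 2008.
Expiry of referenced patent QN-443969:
  Base: filing + 20 years → 13 December 2003.
  Clinical Review Extension: 1602 days (within the 1805-day cap) → +1602 days → 2 May 2008.
Terminal disclaimer: QN-225836 expires on the earlier of 2 October 2008 and 2 May 2008.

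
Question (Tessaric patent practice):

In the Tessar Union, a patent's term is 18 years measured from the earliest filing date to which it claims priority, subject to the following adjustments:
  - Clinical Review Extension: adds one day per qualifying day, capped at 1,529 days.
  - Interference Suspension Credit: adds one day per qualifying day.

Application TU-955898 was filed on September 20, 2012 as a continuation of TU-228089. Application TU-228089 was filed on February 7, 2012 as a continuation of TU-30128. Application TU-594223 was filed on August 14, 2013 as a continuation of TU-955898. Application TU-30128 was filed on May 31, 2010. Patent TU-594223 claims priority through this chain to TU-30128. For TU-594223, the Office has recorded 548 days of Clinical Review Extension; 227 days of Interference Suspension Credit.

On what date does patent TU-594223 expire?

July 15, 2030

Earliest priority filing: 31 May 2010.
Base term: 31 May 2010 + 18 years → 31 May 2028.
Clinical Review Extension: 548 days (within the 1529-day cap) → +548 days → 30 November 2029.
Interference Suspension Credit: +227 days → 15 July 2030.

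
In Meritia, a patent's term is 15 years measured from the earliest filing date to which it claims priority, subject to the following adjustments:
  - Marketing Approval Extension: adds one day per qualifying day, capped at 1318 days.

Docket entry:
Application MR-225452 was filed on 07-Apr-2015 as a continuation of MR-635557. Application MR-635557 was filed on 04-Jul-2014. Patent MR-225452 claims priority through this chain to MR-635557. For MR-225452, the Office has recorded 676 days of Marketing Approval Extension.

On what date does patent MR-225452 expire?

2031-05-11

Earliest priority filing: 4 July 2014.
Base term: 4 July 2014 + 15 years → 4 July 2029.
Marketing Approval Extension: 676 days (within the 1318-day cap) → +676 days → 11 May 2031.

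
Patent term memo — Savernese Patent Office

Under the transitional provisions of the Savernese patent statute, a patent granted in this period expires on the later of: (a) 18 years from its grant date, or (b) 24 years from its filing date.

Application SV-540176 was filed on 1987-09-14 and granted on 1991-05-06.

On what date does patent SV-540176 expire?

September 14, 2011

(a) grant + 18 years → 6 May 2009.
(b) filing + 24 years → 14 September 2011.
Later of the two: 14 September 2011.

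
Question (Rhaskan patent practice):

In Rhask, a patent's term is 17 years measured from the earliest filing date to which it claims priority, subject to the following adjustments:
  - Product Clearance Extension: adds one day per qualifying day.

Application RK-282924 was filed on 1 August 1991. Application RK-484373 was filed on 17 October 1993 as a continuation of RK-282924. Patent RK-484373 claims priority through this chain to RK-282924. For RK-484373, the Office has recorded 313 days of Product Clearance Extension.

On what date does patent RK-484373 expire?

Earliest priority filing: 1 August 1991.
Base term: 1 August 1991 + 17 years → 1 August 2008.
Product Clearance Extension: +313 days → 10 June 2009.

2009-06-10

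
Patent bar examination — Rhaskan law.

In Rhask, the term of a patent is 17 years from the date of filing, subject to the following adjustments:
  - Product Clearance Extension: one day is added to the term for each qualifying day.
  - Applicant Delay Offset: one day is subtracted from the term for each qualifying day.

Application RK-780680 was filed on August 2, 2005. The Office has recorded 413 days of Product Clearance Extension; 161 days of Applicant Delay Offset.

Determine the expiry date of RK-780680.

Base term: filing date + 17 years → 2 August 2022.
Product Clearance Extension: +413 days → 19 September 2023.
Applicant Delay Offset: −161 days → 11 April 2023.

April 11, 2023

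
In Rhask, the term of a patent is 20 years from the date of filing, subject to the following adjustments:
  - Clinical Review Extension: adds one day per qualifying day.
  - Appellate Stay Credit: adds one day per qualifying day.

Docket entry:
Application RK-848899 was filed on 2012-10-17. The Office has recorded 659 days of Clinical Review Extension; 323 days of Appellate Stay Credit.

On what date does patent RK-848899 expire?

Base term: filing date + 20 years → 17 October 2032.
Clinical Review Extension: +659 days → 7 August 2034.
Appellate Stay Credit: +323 days → 26 June 2035.

2035-06-26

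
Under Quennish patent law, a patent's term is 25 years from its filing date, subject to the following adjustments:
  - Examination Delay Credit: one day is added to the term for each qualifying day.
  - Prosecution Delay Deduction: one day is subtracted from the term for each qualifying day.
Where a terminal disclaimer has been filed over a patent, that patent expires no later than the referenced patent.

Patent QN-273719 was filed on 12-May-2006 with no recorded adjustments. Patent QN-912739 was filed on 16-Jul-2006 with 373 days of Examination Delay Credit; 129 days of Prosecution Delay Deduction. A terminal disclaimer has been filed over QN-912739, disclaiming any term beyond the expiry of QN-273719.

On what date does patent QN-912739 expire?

2031-05-12

Natural term of QN-912739:
  Base: filing + 25 years → 16 July 2031.
  Examination Delay Credit: +373 days → 23 July 2032.
  Prosecution Delay Deduction: −129 days → 16 March 2032.
Expiry of referenced patent QN-273719:
  Base: filing + 25 years → 12 May 2031.
Terminal disclaimer: QN-912739 expires on the earlier of 16 March 2032 and 12 May 2031.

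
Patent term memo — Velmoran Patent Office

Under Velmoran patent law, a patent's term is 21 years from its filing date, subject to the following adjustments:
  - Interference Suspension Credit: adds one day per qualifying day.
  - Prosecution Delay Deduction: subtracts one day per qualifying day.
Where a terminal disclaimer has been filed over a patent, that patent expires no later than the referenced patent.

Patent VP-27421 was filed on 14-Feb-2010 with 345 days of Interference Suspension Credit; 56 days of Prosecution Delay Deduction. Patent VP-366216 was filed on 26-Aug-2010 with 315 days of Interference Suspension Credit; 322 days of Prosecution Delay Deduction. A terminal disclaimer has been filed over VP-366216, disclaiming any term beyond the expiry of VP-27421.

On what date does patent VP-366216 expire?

Natural term of VP-366216:
  Base: filing + 21 years → 26 August 2031.
  Interference Suspension Credit: +315 days → 6 July 2032.
  Prosecution Delay Deduction: −322 days → 19 August 2031.
Expiry of referenced patent VP-27421:
  Base: filing + 21 years → 14 February 2031.
  Interference Suspension Credit: +345 days → 25 January 2032.
  Prosecution Delay Deduction: −56 days → 30 November 2031.
Terminal disclaimer: VP-366216 expires on the earlier of 19 August 2031 and 30 November 2031.

2031-08-19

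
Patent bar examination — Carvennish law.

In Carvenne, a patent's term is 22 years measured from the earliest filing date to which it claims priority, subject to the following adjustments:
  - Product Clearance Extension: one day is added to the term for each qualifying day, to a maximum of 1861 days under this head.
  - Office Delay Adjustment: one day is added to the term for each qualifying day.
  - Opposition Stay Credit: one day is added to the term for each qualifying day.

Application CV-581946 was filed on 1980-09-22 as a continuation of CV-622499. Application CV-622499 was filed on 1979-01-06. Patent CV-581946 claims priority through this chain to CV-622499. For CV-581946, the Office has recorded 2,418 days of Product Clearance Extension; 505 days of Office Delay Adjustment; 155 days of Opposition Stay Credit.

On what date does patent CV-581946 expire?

2007-12-02

Earliest priority filing: 6 January 1979.
Base term: 6 January 1979 + 22 years → 6 January 2001.
Product Clearance Extension: 2418 days claimed exceeds the 1861-day cap, so +1861 days → 10 February 2006.
Office Delay Adjustment: +505 days → 30 June 2007.
Opposition Stay Credit: +155 days → 2 December 2007.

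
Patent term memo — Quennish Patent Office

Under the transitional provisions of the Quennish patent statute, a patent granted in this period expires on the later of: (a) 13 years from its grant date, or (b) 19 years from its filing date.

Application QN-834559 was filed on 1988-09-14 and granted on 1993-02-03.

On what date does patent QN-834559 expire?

September 14, 2007

(a) grant + 13 years → 3 February 2006.
(b) filing + 19 years → 14 September 2007.
Later of the two: 14 September 2007.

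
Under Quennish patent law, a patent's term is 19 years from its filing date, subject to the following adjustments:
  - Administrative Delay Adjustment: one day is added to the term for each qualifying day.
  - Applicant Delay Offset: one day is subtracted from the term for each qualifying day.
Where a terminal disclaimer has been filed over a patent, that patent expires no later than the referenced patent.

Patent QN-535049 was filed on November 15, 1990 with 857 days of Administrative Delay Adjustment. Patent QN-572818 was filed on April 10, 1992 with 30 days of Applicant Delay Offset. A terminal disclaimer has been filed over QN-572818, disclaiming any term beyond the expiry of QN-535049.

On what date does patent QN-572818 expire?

2011-03-11

Natural term of QN-572818:
  Base: filing + 19 years → 10 April 2011.
  Applicant Delay Offset: −30 days → 11 March 2011.
Expiry of referenced patent QN-535049:
  Base: filing + 19 years → 15 November 2009.
  Administrative Delay Adjustment: +857 days → 21 March 2012.
Terminal disclaimer: QN-572818 expires on the earlier of 11 March 2011 and 21 March 2012.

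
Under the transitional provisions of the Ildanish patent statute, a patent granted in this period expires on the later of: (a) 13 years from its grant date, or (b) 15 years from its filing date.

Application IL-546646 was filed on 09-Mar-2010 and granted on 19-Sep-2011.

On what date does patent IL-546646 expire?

March 9, 2025

(a) grant + 13 years → 19 September 2024.
(b) filing + 15 years → 9 March 2025.
Later of the two: 9 March 2025.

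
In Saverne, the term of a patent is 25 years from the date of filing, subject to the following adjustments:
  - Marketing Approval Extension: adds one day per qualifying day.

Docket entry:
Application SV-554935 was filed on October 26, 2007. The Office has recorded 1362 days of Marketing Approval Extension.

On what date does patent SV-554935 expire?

2036-07-19

Base term: filing date + 25 years → 26 October 2032.
Marketing Approval Extension: +1362 days → 19 July 2036.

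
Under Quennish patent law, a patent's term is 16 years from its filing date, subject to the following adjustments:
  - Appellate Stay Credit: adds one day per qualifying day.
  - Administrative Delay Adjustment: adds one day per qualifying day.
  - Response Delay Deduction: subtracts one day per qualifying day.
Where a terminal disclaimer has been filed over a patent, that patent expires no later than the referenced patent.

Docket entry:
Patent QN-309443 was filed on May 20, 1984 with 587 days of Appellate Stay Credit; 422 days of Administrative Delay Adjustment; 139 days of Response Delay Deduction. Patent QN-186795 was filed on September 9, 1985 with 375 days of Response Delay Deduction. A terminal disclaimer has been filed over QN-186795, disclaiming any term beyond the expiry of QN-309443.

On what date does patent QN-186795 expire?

August 30, 2000

Natural term of QN-186795:
  Base: filing + 16 years → 9 September 2001.
  Response Delay Deduction: −375 days → 30 August 2000.
Expiry of referenced patent QN-309443:
  Base: filing + 16 years → 20 May 2000.
  Appellate Stay Credit: +587 days → 28 December 2001.
  Administrative Delay Adjustment: +422 days → 23 February 2003.
  Response Delay Deduction: −139 days → 7 October 2002.
Terminal disclaimer: QN-186795 expires on the earlier of 30 August 2000 and 7 October 2002.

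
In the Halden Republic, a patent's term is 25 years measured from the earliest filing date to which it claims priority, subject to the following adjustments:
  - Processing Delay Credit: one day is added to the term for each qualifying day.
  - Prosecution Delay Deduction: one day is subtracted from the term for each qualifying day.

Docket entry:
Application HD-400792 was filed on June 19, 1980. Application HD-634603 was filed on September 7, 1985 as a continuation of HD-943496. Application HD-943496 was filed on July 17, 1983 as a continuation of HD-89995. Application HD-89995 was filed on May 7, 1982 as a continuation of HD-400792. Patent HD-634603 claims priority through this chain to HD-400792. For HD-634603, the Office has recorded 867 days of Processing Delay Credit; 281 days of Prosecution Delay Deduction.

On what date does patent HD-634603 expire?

Earliest priority filing: 19 June 1980.
Base term: 19 June 1980 + 25 years → 19 June 2005.
Processing Delay Credit: +867 days → 3 November 2007.
Prosecution Delay Deduction: −281 days → 26 January 2007.

January 26, 2007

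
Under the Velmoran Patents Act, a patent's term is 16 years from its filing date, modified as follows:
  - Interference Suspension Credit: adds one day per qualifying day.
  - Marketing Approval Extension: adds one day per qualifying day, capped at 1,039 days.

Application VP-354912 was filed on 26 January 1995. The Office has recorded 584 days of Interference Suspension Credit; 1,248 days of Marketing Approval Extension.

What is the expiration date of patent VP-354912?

July 7, 2015

Base term: filing date + 16 years → 26 January 2011.
Interference Suspension Credit: +584 days → 1 September 2012.
Marketing Approval Extension: 1248 days claimed exceeds the 1039-day cap, so +1039 days → 7 July 2015.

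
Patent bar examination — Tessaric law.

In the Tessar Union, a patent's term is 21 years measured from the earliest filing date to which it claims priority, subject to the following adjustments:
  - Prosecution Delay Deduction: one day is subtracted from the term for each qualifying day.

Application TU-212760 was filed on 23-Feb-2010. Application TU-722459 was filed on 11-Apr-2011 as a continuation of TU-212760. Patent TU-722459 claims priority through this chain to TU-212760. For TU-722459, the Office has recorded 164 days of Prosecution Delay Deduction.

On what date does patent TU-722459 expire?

Earliest priority filing: 23 February 2010.
Base term: 23 February 2010 + 21 years → 23 February 2031.
Prosecution Delay Deduction: −164 days → 12 September 2030.

2030-09-12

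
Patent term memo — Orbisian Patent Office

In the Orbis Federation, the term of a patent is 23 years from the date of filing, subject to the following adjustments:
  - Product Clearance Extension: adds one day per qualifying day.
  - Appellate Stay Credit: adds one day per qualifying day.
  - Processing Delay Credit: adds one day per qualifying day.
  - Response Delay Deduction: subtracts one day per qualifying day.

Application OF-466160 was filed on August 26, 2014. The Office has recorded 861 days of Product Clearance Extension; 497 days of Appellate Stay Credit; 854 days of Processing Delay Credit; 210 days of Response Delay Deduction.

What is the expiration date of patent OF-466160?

Base term: filing date + 23 years → 26 August 2037.
Product Clearance Extension: +861 days → 4 January 2040.
Appellate Stay Credit: +497 days → 15 May 2041.
Processing Delay Credit: +854 days → 16 September 2043.
Response Delay Deduction: −210 days → 18 February 2043.

2043-02-18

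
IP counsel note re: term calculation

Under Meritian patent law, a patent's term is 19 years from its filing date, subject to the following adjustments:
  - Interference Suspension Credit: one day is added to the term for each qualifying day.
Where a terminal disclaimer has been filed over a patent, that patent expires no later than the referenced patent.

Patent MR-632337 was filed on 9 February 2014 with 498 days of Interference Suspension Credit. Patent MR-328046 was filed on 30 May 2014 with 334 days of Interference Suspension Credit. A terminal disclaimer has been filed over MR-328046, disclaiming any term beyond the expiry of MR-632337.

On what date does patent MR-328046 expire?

April 29, 2034

Natural term of MR-328046:
  Base: filing + 19 years → 30 May 2033.
  Interference Suspension Credit: +334 days → 29 April 2034.
Expiry of referenced patent MR-632337:
  Base: filing + 19 years → 9 February 2033.
  Interference Suspension Credit: +498 days → 22 June 2034.
Terminal disclaimer: MR-328046 expires on the earlier of 29 April 2034 and 22 June 2034.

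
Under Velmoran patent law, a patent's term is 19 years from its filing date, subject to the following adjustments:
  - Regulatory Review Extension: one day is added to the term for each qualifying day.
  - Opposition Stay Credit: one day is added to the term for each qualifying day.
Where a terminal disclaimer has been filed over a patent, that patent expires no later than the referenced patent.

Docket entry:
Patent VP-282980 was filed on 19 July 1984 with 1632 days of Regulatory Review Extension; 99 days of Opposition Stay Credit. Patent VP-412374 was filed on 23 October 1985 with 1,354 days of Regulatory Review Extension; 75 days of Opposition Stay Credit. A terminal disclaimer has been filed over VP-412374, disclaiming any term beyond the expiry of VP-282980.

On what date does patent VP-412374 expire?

Natural term of VP-412374:
  Base: filing + 19 years → 23 October 2004.
  Regulatory Review Extension: +1354 days → 8 July 2008.
  Opposition Stay Credit: +75 days → 21 September 2008.
Expiry of referenced patent VP-282980:
  Base: filing + 19 years → 19 July 2003.
  Regulatory Review Extension: +1632 days → 6 January 2008.
  Opposition Stay Credit: +99 days → 14 April 2008.
Terminal disclaimer: VP-412374 expires on the earlier of 21 September 2008 and 14 April 2008.

2008-04-14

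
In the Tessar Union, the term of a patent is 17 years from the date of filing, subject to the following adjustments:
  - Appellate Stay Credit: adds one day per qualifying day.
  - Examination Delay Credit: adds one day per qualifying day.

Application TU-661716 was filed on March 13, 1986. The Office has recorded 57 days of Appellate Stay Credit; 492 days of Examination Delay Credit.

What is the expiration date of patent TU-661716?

Base term: filing date + 17 years → 13 March 2003.
Appellate Stay Credit: +57 days → 9 May 2003.
Examination Delay Credit: +492 days → 12 September 2004.

September 12, 2004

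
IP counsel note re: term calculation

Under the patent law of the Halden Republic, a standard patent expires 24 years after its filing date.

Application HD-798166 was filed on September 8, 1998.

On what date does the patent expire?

2022-09-08

Filing date + 24 years → 8 September 2022.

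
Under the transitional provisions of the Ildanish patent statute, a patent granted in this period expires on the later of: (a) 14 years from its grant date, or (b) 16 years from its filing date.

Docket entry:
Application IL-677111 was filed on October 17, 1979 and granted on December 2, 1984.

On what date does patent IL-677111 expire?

December 2, 1998

(a) grant + 14 years → 2 December 1998.
(b) filing + 16 years → 17 October 1995.
Later of the two: 2 December 1998.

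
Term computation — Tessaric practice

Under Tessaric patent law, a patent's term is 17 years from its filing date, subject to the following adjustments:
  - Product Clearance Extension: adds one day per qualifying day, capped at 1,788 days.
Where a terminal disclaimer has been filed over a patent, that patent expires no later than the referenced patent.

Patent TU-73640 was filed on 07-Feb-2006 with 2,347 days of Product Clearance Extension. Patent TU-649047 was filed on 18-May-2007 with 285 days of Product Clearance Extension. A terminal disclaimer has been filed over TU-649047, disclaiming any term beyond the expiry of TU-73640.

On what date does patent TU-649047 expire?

2025-02-27

Natural term of TU-649047:
  Base: filing + 17 years → 18 May 2024.
  Product Clearance Extension: 285 days (within the 1788-day cap) → +285 days → 27 February 2025.
Expiry of referenced patent TU-73640:
  Base: filing + 17 years → 7 February 2023.
  Product Clearance Extension: 2347 days claimed exceeds the 1788-day cap, so +1788 days → 31 December 2027.
Terminal disclaimer: TU-649047 expires on the earlier of 27 February 2025 and 31 December 2027.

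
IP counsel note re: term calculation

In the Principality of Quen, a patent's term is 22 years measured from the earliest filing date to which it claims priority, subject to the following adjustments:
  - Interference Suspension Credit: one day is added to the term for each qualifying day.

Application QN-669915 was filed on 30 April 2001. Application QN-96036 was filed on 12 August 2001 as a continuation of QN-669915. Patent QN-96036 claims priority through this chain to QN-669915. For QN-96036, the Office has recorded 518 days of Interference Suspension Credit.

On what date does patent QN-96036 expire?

Earliest priority filing: 30 April 2001.
Base term: 30 April 2001 + 22 years → 30 April 2023.
Interference Suspension Credit: +518 days → 29 September 2024.

September 29, 2024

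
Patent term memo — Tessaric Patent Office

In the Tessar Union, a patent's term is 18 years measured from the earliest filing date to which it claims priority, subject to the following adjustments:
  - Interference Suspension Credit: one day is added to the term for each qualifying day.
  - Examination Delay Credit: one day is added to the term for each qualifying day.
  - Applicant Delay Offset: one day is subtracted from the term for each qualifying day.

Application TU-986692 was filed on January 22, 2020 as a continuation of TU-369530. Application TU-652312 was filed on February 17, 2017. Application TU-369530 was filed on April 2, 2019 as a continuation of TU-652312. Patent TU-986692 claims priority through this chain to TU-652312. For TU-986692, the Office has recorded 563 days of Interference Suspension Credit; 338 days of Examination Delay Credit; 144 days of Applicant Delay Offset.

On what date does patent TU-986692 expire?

2037-03-15

Earliest priority filing: 17 February 2017.
Base term: 17 February 2017 + 18 years → 17 February 2035.
Interference Suspension Credit: +563 days → 2 September 2036.
Examination Delay Credit: +338 days → 6 August 2037.
Applicant Delay Offset: −144 days → 15 March 2037.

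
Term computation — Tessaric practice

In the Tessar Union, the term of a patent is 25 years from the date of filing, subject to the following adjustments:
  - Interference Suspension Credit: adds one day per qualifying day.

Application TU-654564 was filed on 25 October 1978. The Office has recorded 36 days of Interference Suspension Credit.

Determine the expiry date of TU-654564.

Base term: filing date + 25 years → 25 October 2003.
Interference Suspension Credit: +36 days → 30 November 2003.

2003-11-30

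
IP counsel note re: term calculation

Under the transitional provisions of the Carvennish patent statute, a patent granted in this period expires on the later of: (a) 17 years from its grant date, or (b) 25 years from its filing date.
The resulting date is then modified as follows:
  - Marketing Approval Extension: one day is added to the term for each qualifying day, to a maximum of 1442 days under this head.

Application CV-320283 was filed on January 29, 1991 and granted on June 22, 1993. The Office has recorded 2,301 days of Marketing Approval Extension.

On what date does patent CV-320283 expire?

(a) grant + 17 years → 22 June 2010.
(b) filing + 25 years → 29 January 2016.
Later of the two: 29 January 2016.
Marketing Approval Extension: 2301 days claimed exceeds the 1442-day cap, so +1442 days → 10 January 2020.

2020-01-10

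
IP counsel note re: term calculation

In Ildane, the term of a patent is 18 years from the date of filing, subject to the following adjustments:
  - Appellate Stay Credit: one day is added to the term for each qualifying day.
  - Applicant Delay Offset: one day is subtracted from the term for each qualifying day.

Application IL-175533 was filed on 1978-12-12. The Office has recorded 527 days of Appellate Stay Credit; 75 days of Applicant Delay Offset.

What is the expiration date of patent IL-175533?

Base term: filing date + 18 years → 12 December 1996.
Appellate Stay Credit: +527 days → 23 May 1998.
Applicant Delay Offset: −75 days → 9 March 1998.

March 9, 1998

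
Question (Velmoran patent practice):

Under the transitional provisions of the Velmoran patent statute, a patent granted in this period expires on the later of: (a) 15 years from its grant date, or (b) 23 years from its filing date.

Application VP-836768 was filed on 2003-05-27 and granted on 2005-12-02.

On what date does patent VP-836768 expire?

May 27, 2026

(a) grant + 15 years → 2 December 2020.
(b) filing + 23 years → 27 May 2026.
Later of the two: 27 May 2026.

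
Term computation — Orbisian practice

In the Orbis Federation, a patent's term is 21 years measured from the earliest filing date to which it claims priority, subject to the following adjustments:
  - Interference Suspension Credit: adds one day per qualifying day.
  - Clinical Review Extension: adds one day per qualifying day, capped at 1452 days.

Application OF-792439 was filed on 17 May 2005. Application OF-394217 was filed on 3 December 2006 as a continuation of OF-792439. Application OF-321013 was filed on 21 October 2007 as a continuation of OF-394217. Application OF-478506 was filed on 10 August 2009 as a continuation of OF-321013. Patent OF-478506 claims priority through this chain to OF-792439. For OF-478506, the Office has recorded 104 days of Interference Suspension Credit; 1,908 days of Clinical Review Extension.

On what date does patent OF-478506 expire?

Earliest priority filing: 17 May 2005.
Base term: 17 May 2005 + 21 years → 17 May 2026.
Interference Suspension Credit: +104 days → 29 August 2026.
Clinical Review Extension: 1908 days claimed exceeds the 1452-day cap, so +1452 days → 20 August 2030.

August 20, 2030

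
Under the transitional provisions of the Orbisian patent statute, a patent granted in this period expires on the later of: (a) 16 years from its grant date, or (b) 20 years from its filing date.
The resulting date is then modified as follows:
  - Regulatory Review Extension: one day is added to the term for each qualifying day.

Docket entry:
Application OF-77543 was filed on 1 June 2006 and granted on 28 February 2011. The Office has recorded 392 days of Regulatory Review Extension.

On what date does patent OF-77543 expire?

(a) grant + 16 years → 28 February 2027.
(b) filing + 20 years → 1 June 2026.
Later of the two: 28 February 2027.
Regulatory Review Extension: +392 days → 26 March 2028.

2028-03-26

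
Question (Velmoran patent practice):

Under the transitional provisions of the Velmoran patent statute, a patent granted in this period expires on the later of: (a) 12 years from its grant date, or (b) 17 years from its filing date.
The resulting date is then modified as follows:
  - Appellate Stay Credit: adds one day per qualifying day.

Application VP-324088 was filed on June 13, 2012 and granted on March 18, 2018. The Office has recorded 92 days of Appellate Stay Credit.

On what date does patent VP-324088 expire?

(a) grant + 12 years → 18 March 2030.
(b) filing + 17 years → 13 June 2029.
Later of the two: 18 March 2030.
Appellate Stay Credit: +92 days → 18 June 2030.

June 18, 2030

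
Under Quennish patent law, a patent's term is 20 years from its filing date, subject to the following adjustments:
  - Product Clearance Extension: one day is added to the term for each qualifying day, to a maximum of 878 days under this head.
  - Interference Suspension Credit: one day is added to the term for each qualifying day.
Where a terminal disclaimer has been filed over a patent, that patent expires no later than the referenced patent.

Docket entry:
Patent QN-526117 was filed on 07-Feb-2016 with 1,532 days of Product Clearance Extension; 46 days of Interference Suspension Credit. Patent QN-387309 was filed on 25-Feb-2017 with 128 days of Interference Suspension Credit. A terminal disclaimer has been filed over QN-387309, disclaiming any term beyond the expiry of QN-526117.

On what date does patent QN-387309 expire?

2037-07-03

Natural term of QN-387309:
  Base: filing + 20 years → 25 February 2037.
  Interference Suspension Credit: +128 days → 3 July 2037.
Expiry of referenced patent QN-526117:
  Base: filing + 20 years → 7 February 2036.
  Product Clearance Extension: 1532 days claimed exceeds the 878-day cap, so +878 days → 4 July 2038.
  Interference Suspension Credit: +46 days → 19 August 2038.
Terminal disclaimer: QN-387309 expires on the earlier of 3 July 2037 and 19 August 2038.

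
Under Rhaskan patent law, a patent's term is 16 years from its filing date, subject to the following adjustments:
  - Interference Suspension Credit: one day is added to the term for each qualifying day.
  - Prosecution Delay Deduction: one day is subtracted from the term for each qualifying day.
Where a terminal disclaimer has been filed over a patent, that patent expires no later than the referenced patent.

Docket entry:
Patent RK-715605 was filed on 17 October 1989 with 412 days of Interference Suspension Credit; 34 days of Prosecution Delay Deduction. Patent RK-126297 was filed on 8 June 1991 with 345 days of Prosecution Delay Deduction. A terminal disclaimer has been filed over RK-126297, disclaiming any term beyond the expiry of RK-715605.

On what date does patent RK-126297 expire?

Natural term of RK-126297:
  Base: filing + 16 years → 8 June 2007.
  Prosecution Delay Deduction: −345 days → 28 June 2006.
Expiry of referenced patent RK-715605:
  Base: filing + 16 years → 17 October 2005.
  Interference Suspension Credit: +412 days → 3 December 2006.
  Prosecution Delay Deduction: −34 days → 30 October 2006.
Terminal disclaimer: RK-126297 expires on the earlier of 28 June 2006 and 30 October 2006.

June 28, 2006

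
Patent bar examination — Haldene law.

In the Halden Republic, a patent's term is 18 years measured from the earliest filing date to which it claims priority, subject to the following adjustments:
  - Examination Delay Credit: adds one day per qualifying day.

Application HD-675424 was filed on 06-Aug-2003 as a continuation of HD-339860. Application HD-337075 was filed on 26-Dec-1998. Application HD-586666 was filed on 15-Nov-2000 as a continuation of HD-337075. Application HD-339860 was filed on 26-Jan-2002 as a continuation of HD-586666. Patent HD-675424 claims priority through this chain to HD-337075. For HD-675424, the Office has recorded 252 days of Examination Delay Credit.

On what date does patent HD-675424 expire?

September 4, 2017

Earliest priority filing: 26 December 1998.
Base term: 26 December 1998 + 18 years → 26 December 2016.
Examination Delay Credit: +252 days → 4 September 2017.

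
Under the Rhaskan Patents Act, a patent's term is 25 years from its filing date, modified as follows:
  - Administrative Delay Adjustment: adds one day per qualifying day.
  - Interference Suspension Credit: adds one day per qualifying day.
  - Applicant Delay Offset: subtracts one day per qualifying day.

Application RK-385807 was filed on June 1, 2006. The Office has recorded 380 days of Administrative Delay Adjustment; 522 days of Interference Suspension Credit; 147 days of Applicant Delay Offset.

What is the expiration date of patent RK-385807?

June 25, 2033

Base term: filing date + 25 years → 1 June 2031.
Administrative Delay Adjustment: +380 days → 15 June 2032.
Interference Suspension Credit: +522 days → 19 November 2033.
Applicant Delay Offset: −147 days → 25 June 2033.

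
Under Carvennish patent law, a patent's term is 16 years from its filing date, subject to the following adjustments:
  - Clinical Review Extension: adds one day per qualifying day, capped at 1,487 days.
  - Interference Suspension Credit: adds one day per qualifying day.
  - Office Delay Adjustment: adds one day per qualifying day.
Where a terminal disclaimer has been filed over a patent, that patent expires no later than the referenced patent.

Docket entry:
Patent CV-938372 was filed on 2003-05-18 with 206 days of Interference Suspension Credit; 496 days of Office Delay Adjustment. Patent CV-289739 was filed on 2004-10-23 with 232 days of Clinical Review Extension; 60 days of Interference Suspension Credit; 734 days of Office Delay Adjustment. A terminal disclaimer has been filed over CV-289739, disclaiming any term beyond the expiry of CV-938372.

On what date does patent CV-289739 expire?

Natural term of CV-289739:
  Base: filing + 16 years → 23 October 2020.
  Clinical Review Extension: 232 days (within the 1487-day cap) → +232 days → 12 June 2021.
  Interference Suspension Credit: +60 days → 11 August 2021.
  Office Delay Adjustment: +734 days → 15 August 2023.
Expiry of referenced patent CV-938372:
  Base: filing + 16 years → 18 May 2019.
  Interference Suspension Credit: +206 days → 10 December 2019.
  Office Delay Adjustment: +496 days → 19 April 2021.
Terminal disclaimer: CV-289739 expires on the earlier of 15 August 2023 and 19 April 2021.

April 19, 2021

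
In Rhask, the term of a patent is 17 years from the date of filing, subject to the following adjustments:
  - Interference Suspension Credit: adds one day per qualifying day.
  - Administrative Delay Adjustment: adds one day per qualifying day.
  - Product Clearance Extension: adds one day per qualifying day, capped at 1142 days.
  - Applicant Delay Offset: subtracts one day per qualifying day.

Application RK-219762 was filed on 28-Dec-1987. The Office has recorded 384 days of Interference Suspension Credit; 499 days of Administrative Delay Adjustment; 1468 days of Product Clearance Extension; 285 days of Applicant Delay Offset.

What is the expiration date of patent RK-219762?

October 3, 2009

Base term: filing date + 17 years → 28 December 2004.
Interference Suspension Credit: +384 days → 16 January 2006.
Administrative Delay Adjustment: +499 days → 30 May 2007.
Product Clearance Extension: 1468 days claimed exceeds the 1142-day cap, so +1142 days → 15 July 2010.
Applicant Delay Offset: −285 days → 3 October 2009.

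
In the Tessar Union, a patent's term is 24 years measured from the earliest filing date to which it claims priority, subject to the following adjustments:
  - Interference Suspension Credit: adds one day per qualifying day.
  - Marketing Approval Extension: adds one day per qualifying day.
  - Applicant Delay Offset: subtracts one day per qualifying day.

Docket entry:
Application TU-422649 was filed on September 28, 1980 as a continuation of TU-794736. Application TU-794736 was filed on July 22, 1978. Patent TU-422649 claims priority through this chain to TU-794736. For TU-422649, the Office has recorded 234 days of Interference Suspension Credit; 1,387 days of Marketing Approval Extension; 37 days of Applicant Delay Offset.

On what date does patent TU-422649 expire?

2006-11-22

Earliest priority filing: 22 July 1978.
Base term: 22 July 1978 + 24 years → 22 July 2002.
Interference Suspension Credit: +234 days → 13 March 2003.
Marketing Approval Extension: +1387 days → 29 December 2006.
Applicant Delay Offset: −37 days → 22 November 2006.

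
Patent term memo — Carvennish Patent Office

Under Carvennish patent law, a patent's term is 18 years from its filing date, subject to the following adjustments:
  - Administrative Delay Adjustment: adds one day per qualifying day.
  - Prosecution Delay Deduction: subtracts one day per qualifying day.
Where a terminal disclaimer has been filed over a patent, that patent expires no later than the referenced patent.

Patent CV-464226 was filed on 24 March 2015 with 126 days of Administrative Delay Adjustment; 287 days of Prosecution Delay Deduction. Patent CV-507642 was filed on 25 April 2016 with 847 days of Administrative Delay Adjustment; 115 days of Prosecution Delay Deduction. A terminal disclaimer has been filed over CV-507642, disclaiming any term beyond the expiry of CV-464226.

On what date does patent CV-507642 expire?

Natural term of CV-507642:
  Base: filing + 18 years → 25 April 2034.
  Administrative Delay Adjustment: +847 days → 19 August 2036.
  Prosecution Delay Deduction: −115 days → 26 April 2036.
Expiry of referenced patent CV-464226:
  Base: filing + 18 years → 24 March 2033.
  Administrative Delay Adjustment: +126 days → 28 July 2033.
  Prosecution Delay Deduction: −287 days → 14 October 2032.
Terminal disclaimer: CV-507642 expires on the earlier of 26 April 2036 and 14 October 2032.

October 14, 2032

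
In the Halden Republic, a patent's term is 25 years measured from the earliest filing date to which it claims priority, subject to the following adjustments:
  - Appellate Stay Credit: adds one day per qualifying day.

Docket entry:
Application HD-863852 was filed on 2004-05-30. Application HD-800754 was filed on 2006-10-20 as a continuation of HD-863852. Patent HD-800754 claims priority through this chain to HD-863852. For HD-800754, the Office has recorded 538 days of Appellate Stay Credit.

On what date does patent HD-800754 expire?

Earliest priority filing: 30 May 2004.
Base term: 30 May 2004 + 25 years → 30 May 2029.
Appellate Stay Credit: +538 days → 19 November 2030.

2030-11-19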